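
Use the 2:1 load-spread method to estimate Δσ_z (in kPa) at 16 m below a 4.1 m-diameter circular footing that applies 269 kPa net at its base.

Δσ_z ≈ 11.2 kPa

By the 2:1 method the load spreads at 1 horizontal : 2 vertical, so at depth z the loaded area has grown by z in each plan dimension:
Δσ ≈ qD²/(D+z)² = 269×4.1²/(4.1+16)² = 11.193 kPa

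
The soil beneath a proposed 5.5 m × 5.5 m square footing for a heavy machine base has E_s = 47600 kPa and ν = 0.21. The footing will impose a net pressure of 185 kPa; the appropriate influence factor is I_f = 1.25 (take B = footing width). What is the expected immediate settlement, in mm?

S_e ≈ 25.5 mm

Immediate (elastic) settlement: S_e = q·B·(1−ν²)/E_s · I_f.
S_e = 185 × 5.5 × (1 − 0.21²) / 47600 × 1.25
    = 185 × 5.5 × 0.9559 / 47600 × 1.25
    = 0.02554 m = 25.54 mm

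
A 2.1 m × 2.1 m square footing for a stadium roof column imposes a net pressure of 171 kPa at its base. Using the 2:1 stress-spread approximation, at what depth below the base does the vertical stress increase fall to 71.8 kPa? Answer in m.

2:1 spreading — at depth z the loaded area has grown by z in each plan dimension:
qB²/(B+z)² = Δσ_z ⇒ z = B(√(q/Δσ_z) − 1) = 2.1×(√(171/71.8) − 1) = 1.141 m

z ≈ 1.14 m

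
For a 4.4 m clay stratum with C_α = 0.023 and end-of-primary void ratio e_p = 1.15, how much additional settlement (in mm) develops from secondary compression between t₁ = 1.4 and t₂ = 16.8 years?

Secondary compression: S_s = C_α·H/(1+e_p)·log₁₀(t₂/t₁)
S_s = 0.023×4.4/(1+1.15)×log₁₀(16.8/1.4)
    = 0.04707 × 1.079 = 0.0508 m

S_s ≈ 50.8 mm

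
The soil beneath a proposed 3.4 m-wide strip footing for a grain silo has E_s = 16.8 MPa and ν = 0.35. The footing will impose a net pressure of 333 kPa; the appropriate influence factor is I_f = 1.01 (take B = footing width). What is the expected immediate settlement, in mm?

S_e ≈ 59.7 mm

Immediate (elastic) settlement: S_e = q·B·(1−ν²)/E_s · I_f.
E_s = 16.8 MPa = 16800 kPa.
S_e = 333 × 3.4 × (1 − 0.35²) / 16800 × 1.01
    = 333 × 3.4 × 0.8775 / 16800 × 1.01
    = 0.05973 m = 59.73 mm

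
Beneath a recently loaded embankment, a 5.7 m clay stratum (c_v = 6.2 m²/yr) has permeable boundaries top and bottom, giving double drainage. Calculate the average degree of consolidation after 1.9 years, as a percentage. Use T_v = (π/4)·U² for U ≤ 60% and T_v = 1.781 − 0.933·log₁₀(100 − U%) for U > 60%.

U ≈ 97.7 %

Drainage path length: H_d = H/2 = 2.85 m (double drainage).
T_v = c_v·t/H_d² = 6.2×1.9/2.85² = 1.4503.
T_v = 1.4503 corresponds to the U > 60% branch:
U = 1 − 10^((1.781 − T_v)/0.933)/100 = 0.9774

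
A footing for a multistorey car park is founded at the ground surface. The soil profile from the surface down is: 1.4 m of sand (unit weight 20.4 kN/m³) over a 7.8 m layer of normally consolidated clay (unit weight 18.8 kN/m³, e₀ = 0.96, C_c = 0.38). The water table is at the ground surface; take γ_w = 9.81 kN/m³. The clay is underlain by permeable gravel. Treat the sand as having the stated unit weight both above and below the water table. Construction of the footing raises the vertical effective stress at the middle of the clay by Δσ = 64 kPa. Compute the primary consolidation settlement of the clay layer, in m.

S_c ≈ 0.542 m

Mid-depth of clay below the ground surface: z = 1.4 + 7.8/2 = 5.3 m.
Total vertical stress at mid-clay: σ_v = 20.4×1.4 + 18.8×3.9 = 101.88 kPa.
Pore pressure: u = 9.81×(5.3 − 0) = 51.993 kPa.
Initial effective stress: σ'_0 = σ_v − u = 101.88 − 51.993 = 49.887 kPa.
Final effective stress: σ'_f = σ'_0 + Δσ = 49.887 + 64 = 113.89 kPa.
Normally consolidated clay, so the full stress increment lies on the virgin compression line:
S_c = C_c·H/(1+e₀)·log₁₀(σ'_f/σ'_0) = 0.38×7.8/(1+0.96)×log₁₀(113.89/49.887)
    = 1.5122 × 0.3585 = 0.5421 m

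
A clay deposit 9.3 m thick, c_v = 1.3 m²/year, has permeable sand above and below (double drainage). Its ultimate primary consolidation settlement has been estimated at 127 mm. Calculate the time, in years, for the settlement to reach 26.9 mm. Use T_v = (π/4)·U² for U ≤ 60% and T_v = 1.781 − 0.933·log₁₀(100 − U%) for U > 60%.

t ≈ 0.586 years

Drainage path length: H_d = H/2 = 4.65 m (double drainage).
U = S(t)/S_ult = 26.9/127 = 0.2118.
U ≤ 60%: T_v = (π/4)·U² = (π/4)×0.21181² = 0.035236.
t = T_v·H_d²/c_v = 0.035236×4.65²/1.3 = 0.5861 years.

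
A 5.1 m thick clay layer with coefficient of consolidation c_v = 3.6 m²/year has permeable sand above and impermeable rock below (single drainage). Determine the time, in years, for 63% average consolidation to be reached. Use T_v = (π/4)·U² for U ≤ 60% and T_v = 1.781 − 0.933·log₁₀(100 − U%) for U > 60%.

Drainage path length: H_d = H = 5.1 m (single drainage).
U > 60%: T_v = 1.781 − 0.933·log₁₀(100 − 63) = 0.31787.
t = T_v·H_d²/c_v = 0.31787×5.1²/3.6 = 2.297 years.

t ≈ 2.3 years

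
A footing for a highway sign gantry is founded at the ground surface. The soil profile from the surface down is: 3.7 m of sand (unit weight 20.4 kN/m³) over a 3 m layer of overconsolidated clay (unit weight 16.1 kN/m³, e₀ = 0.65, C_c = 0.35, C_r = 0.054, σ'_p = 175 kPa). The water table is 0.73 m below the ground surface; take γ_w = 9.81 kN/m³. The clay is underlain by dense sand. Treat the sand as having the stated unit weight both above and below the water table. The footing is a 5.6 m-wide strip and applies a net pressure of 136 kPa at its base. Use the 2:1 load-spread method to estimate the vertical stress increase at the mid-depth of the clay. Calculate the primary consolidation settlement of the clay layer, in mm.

S_c ≈ 34.8 mm

Mid-depth of clay below the ground surface: z = 3.7 + 3/2 = 5.2 m.
Total vertical stress at mid-clay: σ_v = 20.4×3.7 + 16.1×1.5 = 99.63 kPa.
Pore pressure: u = 9.81×(5.2 − 0.73) = 43.851 kPa.
Initial effective stress: σ'_0 = σ_v − u = 99.63 − 43.851 = 55.779 kPa.
Stress increase at mid-clay by the 2:1 spreading method:
Δσ = qB/(B+z) = 136×5.6/(5.6+5.2) = 70.519 kPa
Final effective stress: σ'_f = 55.779 + 70.519 = 126.3 kPa.
σ'_f = 126.3 ≤ σ'_p = 175 kPa, so the clay remains overconsolidated and only the recompression index applies:
S_c = C_r·H/(1+e₀)·log₁₀(σ'_f/σ'_0) = 0.054×3/1.65×log₁₀(126.3/55.779)
    = 0.098183 × 0.35493 = 0.03485 m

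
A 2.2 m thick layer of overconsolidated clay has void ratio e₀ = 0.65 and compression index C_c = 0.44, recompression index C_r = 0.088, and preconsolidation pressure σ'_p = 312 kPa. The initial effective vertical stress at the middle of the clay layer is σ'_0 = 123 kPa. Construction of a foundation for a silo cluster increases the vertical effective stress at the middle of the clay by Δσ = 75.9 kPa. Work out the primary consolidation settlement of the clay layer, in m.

S_c ≈ 0.0245 m

Final effective stress: σ'_f = 123 + 75.9 = 198.9 kPa.
σ'_f = 198.9 ≤ σ'_p = 312 kPa, so the clay remains overconsolidated and only the recompression index applies:
S_c = C_r·H/(1+e₀)·log₁₀(σ'_f/σ'_0) = 0.088×2.2/1.65×log₁₀(198.9/123)
    = 0.11733 × 0.20873 = 0.02449 m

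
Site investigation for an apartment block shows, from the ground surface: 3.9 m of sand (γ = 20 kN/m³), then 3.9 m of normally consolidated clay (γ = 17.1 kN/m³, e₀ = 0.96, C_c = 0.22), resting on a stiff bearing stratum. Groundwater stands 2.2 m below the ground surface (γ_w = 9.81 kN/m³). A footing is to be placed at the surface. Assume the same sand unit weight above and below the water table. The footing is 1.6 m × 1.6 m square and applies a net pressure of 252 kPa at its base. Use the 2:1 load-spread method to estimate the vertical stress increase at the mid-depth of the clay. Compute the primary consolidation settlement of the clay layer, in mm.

Mid-depth of clay below the ground surface: z = 3.9 + 3.9/2 = 5.85 m.
Total vertical stress at mid-clay: σ_v = 20×3.9 + 17.1×1.95 = 111.34 kPa.
Pore pressure: u = 9.81×(5.85 − 2.2) = 35.806 kPa.
Initial effective stress: σ'_0 = σ_v − u = 111.34 − 35.806 = 75.534 kPa.
Stress increase at mid-clay by the 2:1 spreading method:
Δσ = qBL/((B+z)(L+z)) = 252×1.6×1.6/((1.6+5.85)(1.6+5.85)) = 11.623 kPa
Final effective stress: σ'_f = σ'_0 + Δσ = 75.534 + 11.623 = 87.157 kPa.
Normally consolidated clay, so the full stress increment lies on the virgin compression line:
S_c = C_c·H/(1+e₀)·log₁₀(σ'_f/σ'_0) = 0.22×3.9/(1+0.96)×log₁₀(87.157/75.534)
    = 0.43776 × 0.06216 = 0.02721 m

S_c ≈ 27.2 mm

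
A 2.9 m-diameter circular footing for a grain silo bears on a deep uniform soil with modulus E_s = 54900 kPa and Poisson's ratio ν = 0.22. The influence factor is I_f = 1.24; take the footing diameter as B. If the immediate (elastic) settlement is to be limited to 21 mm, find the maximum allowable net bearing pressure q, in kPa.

q ≈ 337 kPa

S_e = q·B·(1−ν²)/E_s · I_f  ⇒  q = S_e·E_s / (B·(1−ν²)·I_f).
q = 0.021 × 54900 / (2.9 × 0.9516 × 1.24) = 336.9 kPa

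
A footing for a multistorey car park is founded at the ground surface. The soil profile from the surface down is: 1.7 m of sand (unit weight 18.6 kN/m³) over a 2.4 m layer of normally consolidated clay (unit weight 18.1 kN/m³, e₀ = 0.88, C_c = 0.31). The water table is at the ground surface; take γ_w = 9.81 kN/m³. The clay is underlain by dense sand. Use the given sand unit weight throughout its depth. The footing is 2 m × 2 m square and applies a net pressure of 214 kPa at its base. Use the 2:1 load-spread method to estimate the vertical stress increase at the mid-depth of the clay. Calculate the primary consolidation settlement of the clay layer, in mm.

Mid-depth of clay below the ground surface: z = 1.7 + 2.4/2 = 2.9 m.
Total vertical stress at mid-clay: σ_v = 18.6×1.7 + 18.1×1.2 = 53.34 kPa.
Pore pressure: u = 9.81×(2.9 − 0) = 28.449 kPa.
Initial effective stress: σ'_0 = σ_v − u = 53.34 − 28.449 = 24.891 kPa.
Stress increase at mid-clay by the 2:1 spreading method:
Δσ = qBL/((B+z)(L+z)) = 214×2×2/((2+2.9)(2+2.9)) = 35.652 kPa
Final effective stress: σ'_f = σ'_0 + Δσ = 24.891 + 35.652 = 60.543 kPa.
Normally consolidated clay, so the full stress increment lies on the virgin compression line:
S_c = C_c·H/(1+e₀)·log₁₀(σ'_f/σ'_0) = 0.31×2.4/(1+0.88)×log₁₀(60.543/24.891)
    = 0.39574 × 0.38602 = 0.1528 m

S_c ≈ 153 mm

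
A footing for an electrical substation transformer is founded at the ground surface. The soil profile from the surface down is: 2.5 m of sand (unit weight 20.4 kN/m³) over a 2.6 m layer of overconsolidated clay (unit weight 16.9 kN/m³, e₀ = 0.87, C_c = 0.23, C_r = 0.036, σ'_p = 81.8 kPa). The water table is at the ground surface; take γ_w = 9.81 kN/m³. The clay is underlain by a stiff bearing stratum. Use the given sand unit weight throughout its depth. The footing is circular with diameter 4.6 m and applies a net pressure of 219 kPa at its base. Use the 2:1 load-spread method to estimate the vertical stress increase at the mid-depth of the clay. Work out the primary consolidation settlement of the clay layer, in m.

Mid-depth of clay below the ground surface: z = 2.5 + 2.6/2 = 3.8 m.
Total vertical stress at mid-clay: σ_v = 20.4×2.5 + 16.9×1.3 = 72.97 kPa.
Pore pressure: u = 9.81×(3.8 − 0) = 37.278 kPa.
Initial effective stress: σ'_0 = σ_v − u = 72.97 − 37.278 = 35.692 kPa.
Stress increase at mid-clay by the 2:1 spreading method:
Δσ ≈ qD²/(D+z)² = 219×4.6²/(4.6+3.8)² = 65.675 kPa
Final effective stress: σ'_f = 35.692 + 65.675 = 101.37 kPa.
σ'_f = 101.37 > σ'_p = 81.8 kPa, so the stress path crosses the preconsolidation pressure — recompression up to σ'_p, then virgin compression beyond:
S_c = H/(1+e₀)·[C_r·log₁₀(σ'_p/σ'_0) + C_c·log₁₀(σ'_f/σ'_p)]
    = 2.6/1.87 × [0.036×log₁₀(81.8/35.692) + 0.23×log₁₀(101.37/81.8)]
    = 1.3904 × [0.012967 + 0.021426] = 0.04782 m

S_c ≈ 0.0478 m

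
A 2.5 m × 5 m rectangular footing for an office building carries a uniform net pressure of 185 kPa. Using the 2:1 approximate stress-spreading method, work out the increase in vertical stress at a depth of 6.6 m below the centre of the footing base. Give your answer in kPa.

Δσ_z ≈ 21.9 kPa

By the 2:1 method the load spreads at 1 horizontal : 2 vertical, so at depth z the loaded area has grown by z in each plan dimension:
Δσ = qBL/((B+z)(L+z)) = 185×2.5×5/((2.5+6.6)(5+6.6)) = 21.907 kPa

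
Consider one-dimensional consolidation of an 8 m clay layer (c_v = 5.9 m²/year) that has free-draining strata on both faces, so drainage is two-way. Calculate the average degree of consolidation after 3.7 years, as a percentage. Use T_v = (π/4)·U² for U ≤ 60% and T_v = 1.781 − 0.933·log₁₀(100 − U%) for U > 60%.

U ≈ 97.2 %

Drainage path length: H_d = H/2 = 4 m (double drainage).
T_v = c_v·t/H_d² = 5.9×3.7/4² = 1.3644.
T_v = 1.3644 corresponds to the U > 60% branch:
U = 1 − 10^((1.781 − T_v)/0.933)/100 = 0.972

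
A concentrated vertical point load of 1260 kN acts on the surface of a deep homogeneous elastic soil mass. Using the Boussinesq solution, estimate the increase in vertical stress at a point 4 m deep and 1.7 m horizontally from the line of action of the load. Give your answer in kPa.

Boussinesq vertical stress below a point load on an elastic half-space:
Δσ_z = 3P/(2πz²) · [1 + (r/z)²]^(−5/2)
r/z = 1.7/4 = 0.425; [1+(r/z)²]^(−5/2) = 0.66027.
Δσ_z = 3×1260/(2π×4²) × 0.66027 = 37.6 × 0.66027 = 24.83 kPa

Δσ_z ≈ 24.8 kPa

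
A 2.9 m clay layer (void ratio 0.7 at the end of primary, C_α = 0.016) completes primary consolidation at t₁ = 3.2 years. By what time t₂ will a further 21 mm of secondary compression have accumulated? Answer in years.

S_s = C_α·H/(1+e_p)·log₁₀(t₂/t₁) ⇒ log₁₀(t₂/t₁) = S_s·(1+e_p)/(C_α·H).
log₁₀(t₂/t₁) = 0.021 × (1+0.7) / (0.016×2.9) = 0.7694
t₂ = t₁ × 10^0.7694 = 3.2 × 5.88 = 18.82 years

t₂ ≈ 18.8 years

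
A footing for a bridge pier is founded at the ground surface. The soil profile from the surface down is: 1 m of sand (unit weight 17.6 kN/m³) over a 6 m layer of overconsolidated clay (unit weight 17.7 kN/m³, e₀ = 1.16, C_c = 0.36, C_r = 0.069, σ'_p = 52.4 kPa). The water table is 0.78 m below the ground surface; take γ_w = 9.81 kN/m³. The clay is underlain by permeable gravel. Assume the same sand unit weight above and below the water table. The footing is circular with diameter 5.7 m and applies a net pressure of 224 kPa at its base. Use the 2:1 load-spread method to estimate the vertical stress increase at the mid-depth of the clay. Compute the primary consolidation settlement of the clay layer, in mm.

Mid-depth of clay below the ground surface: z = 1 + 6/2 = 4 m.
Total vertical stress at mid-clay: σ_v = 17.6×1 + 17.7×3 = 70.7 kPa.
Pore pressure: u = 9.81×(4 − 0.78) = 31.588 kPa.
Initial effective stress: σ'_0 = σ_v − u = 70.7 − 31.588 = 39.112 kPa.
Stress increase at mid-clay by the 2:1 spreading method:
Δσ ≈ qD²/(D+z)² = 224×5.7²/(5.7+4)² = 77.349 kPa
Final effective stress: σ'_f = 39.112 + 77.349 = 116.46 kPa.
σ'_f = 116.46 > σ'_p = 52.4 kPa, so the stress path crosses the preconsolidation pressure — recompression up to σ'_p, then virgin compression beyond:
S_c = H/(1+e₀)·[C_r·log₁₀(σ'_p/σ'_0) + C_c·log₁₀(σ'_f/σ'_p)]
    = 6/2.16 × [0.069×log₁₀(52.4/39.112) + 0.36×log₁₀(116.46/52.4)]
    = 2.7778 × [0.0087645 + 0.12486] = 0.3712 m

S_c ≈ 371 mm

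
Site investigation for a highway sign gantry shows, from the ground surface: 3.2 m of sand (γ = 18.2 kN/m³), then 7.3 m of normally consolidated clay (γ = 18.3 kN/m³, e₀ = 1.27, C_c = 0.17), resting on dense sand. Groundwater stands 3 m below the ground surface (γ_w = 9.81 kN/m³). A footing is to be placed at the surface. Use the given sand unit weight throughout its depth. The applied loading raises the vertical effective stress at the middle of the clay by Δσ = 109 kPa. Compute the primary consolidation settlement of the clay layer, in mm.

S_c ≈ 192 mm

Mid-depth of clay below the ground surface: z = 3.2 + 7.3/2 = 6.85 m.
Total vertical stress at mid-clay: σ_v = 18.2×3.2 + 18.3×3.65 = 125.03 kPa.
Pore pressure: u = 9.81×(6.85 − 3) = 37.769 kPa.
Initial effective stress: σ'_0 = σ_v − u = 125.03 − 37.769 = 87.261 kPa.
Final effective stress: σ'_f = σ'_0 + Δσ = 87.261 + 109 = 196.26 kPa.
Normally consolidated clay, so the full stress increment lies on the virgin compression line:
S_c = C_c·H/(1+e₀)·log₁₀(σ'_f/σ'_0) = 0.17×7.3/(1+1.27)×log₁₀(196.26/87.261)
    = 0.5467 × 0.35201 = 0.1924 m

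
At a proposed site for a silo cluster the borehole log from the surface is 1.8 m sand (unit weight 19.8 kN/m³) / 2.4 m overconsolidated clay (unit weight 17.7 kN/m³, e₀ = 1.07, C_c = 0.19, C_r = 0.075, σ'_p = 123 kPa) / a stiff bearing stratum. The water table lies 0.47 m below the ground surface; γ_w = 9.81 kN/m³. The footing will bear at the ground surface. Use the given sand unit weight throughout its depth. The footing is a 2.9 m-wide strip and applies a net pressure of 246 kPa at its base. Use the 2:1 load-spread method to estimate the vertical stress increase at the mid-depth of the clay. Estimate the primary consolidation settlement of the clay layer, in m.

Mid-depth of clay below the ground surface: z = 1.8 + 2.4/2 = 3 m.
Total vertical stress at mid-clay: σ_v = 19.8×1.8 + 17.7×1.2 = 56.88 kPa.
Pore pressure: u = 9.81×(3 − 0.47) = 24.819 kPa.
Initial effective stress: σ'_0 = σ_v − u = 56.88 − 24.819 = 32.061 kPa.
Stress increase at mid-clay by the 2:1 spreading method:
Δσ = qB/(B+z) = 246×2.9/(2.9+3) = 120.92 kPa
Final effective stress: σ'_f = 32.061 + 120.92 = 152.98 kPa.
σ'_f = 152.98 > σ'_p = 123 kPa, so the stress path crosses the preconsolidation pressure — recompression up to σ'_p, then virgin compression beyond:
S_c = H/(1+e₀)·[C_r·log₁₀(σ'_p/σ'_0) + C_c·log₁₀(σ'_f/σ'_p)]
    = 2.4/2.07 × [0.075×log₁₀(123/32.061) + 0.19×log₁₀(152.98/123)]
    = 1.1594 × [0.043795 + 0.017999] = 0.07164 m

S_c ≈ 0.0716 m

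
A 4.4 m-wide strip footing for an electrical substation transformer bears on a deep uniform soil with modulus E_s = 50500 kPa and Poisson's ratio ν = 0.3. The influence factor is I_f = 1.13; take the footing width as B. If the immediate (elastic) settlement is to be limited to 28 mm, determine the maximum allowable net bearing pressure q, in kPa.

q ≈ 313 kPa

S_e = q·B·(1−ν²)/E_s · I_f  ⇒  q = S_e·E_s / (B·(1−ν²)·I_f).
q = 0.028 × 50500 / (4.4 × 0.91 × 1.13) = 312.5 kPa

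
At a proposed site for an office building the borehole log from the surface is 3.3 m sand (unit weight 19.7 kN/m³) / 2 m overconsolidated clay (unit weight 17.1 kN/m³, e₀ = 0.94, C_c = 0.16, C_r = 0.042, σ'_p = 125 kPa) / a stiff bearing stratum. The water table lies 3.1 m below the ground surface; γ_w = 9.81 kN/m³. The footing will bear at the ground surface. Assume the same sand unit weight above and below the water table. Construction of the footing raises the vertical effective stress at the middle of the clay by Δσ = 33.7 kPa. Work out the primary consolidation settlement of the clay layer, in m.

Mid-depth of clay below the ground surface: z = 3.3 + 2/2 = 4.3 m.
Total vertical stress at mid-clay: σ_v = 19.7×3.3 + 17.1×1 = 82.11 kPa.
Pore pressure: u = 9.81×(4.3 − 3.1) = 11.772 kPa.
Initial effective stress: σ'_0 = σ_v − u = 82.11 − 11.772 = 70.338 kPa.
Final effective stress: σ'_f = 70.338 + 33.7 = 104.04 kPa.
σ'_f = 104.04 ≤ σ'_p = 125 kPa, so the clay remains overconsolidated and only the recompression index applies:
S_c = C_r·H/(1+e₀)·log₁₀(σ'_f/σ'_0) = 0.042×2/1.94×log₁₀(104.04/70.338)
    = 0.043298 × 0.17001 = 0.007361 m

S_c ≈ 0.00736 m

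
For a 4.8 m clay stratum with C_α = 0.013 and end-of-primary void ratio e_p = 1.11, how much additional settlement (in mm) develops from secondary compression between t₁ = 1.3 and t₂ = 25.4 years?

Secondary compression: S_s = C_α·H/(1+e_p)·log₁₀(t₂/t₁)
S_s = 0.013×4.8/(1+1.11)×log₁₀(25.4/1.3)
    = 0.02957 × 1.291 = 0.03818 m

S_s ≈ 38.2 mm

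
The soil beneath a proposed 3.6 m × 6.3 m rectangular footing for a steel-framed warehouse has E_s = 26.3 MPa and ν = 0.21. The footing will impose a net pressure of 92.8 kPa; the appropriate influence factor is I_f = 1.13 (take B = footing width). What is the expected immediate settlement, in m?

Immediate (elastic) settlement: S_e = q·B·(1−ν²)/E_s · I_f.
E_s = 26.3 MPa = 26300 kPa.
S_e = 92.8 × 3.6 × (1 − 0.21²) / 26300 × 1.13
    = 92.8 × 3.6 × 0.9559 / 26300 × 1.13
    = 0.01372 m

S_e ≈ 0.0137 m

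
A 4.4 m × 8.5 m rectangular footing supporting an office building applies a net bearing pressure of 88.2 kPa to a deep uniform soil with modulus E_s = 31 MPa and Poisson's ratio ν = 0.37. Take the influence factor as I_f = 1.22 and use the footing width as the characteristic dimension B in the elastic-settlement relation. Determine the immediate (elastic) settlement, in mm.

Immediate (elastic) settlement: S_e = q·B·(1−ν²)/E_s · I_f.
E_s = 31 MPa = 31000 kPa.
S_e = 88.2 × 4.4 × (1 − 0.37²) / 31000 × 1.22
    = 88.2 × 4.4 × 0.8631 / 31000 × 1.22
    = 0.01318 m = 13.18 mm

S_e ≈ 13.2 mm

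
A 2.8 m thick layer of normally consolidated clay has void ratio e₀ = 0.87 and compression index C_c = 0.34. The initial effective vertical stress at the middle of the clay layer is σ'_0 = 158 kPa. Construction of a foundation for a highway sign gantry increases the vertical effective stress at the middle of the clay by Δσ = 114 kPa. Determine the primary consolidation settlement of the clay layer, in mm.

Final effective stress: σ'_f = σ'_0 + Δσ = 158 + 114 = 272 kPa.
Normally consolidated clay, so the full stress increment lies on the virgin compression line:
S_c = C_c·H/(1+e₀)·log₁₀(σ'_f/σ'_0) = 0.34×2.8/(1+0.87)×log₁₀(272/158)
    = 0.50909 × 0.23591 = 0.1201 m

S_c ≈ 120 mm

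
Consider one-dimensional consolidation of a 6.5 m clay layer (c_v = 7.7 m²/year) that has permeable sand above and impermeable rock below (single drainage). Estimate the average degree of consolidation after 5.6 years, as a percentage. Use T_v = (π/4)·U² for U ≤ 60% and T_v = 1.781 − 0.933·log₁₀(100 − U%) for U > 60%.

U ≈ 93.5 %

Drainage path length: H_d = H = 6.5 m (single drainage).
T_v = c_v·t/H_d² = 7.7×5.6/6.5² = 1.0206.
T_v = 1.0206 corresponds to the U > 60% branch:
U = 1 − 10^((1.781 − T_v)/0.933)/100 = 0.9347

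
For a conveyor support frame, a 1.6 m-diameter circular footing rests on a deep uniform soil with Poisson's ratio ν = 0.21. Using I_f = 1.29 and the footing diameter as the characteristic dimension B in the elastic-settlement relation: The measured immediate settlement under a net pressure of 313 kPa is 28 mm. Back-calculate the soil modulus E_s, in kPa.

E_s ≈ 22100 kPa

S_e = q·B·(1−ν²)/E_s · I_f  ⇒  E_s = q·B·(1−ν²)·I_f / S_e.
E_s = 313 × 1.6 × 0.9559 × 1.29 / 0.028 = 22060 kPa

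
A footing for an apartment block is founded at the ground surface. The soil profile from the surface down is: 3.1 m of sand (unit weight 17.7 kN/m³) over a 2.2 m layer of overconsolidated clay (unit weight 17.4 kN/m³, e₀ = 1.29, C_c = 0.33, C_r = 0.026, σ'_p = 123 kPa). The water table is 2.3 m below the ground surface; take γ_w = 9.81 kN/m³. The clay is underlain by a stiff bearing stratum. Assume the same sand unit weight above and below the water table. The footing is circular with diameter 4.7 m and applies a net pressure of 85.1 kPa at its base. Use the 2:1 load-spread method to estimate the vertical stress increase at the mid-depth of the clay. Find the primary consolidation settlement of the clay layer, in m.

S_c ≈ 0.00387 m

Mid-depth of clay below the ground surface: z = 3.1 + 2.2/2 = 4.2 m.
Total vertical stress at mid-clay: σ_v = 17.7×3.1 + 17.4×1.1 = 74.01 kPa.
Pore pressure: u = 9.81×(4.2 − 2.3) = 18.639 kPa.
Initial effective stress: σ'_0 = σ_v − u = 74.01 − 18.639 = 55.371 kPa.
Stress increase at mid-clay by the 2:1 spreading method:
Δσ ≈ qD²/(D+z)² = 85.1×4.7²/(4.7+4.2)² = 23.733 kPa
Final effective stress: σ'_f = 55.371 + 23.733 = 79.104 kPa.
σ'_f = 79.104 ≤ σ'_p = 123 kPa, so the clay remains overconsolidated and only the recompression index applies:
S_c = C_r·H/(1+e₀)·log₁₀(σ'_f/σ'_0) = 0.026×2.2/2.29×log₁₀(79.104/55.371)
    = 0.024978 × 0.15492 = 0.00387 m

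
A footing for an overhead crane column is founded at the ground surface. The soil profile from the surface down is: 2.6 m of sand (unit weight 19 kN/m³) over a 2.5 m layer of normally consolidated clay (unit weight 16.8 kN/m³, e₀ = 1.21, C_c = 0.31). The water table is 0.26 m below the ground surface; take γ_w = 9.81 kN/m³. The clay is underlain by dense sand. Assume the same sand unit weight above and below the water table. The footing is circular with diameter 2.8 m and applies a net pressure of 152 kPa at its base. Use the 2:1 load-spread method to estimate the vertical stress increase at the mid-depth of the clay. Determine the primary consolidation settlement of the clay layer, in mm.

S_c ≈ 86.6 mm

Mid-depth of clay below the ground surface: z = 2.6 + 2.5/2 = 3.85 m.
Total vertical stress at mid-clay: σ_v = 19×2.6 + 16.8×1.25 = 70.4 kPa.
Pore pressure: u = 9.81×(3.85 − 0.26) = 35.218 kPa.
Initial effective stress: σ'_0 = σ_v − u = 70.4 − 35.218 = 35.182 kPa.
Stress increase at mid-clay by the 2:1 spreading method:
Δσ ≈ qD²/(D+z)² = 152×2.8²/(2.8+3.85)² = 26.947 kPa
Final effective stress: σ'_f = σ'_0 + Δσ = 35.182 + 26.947 = 62.129 kPa.
Normally consolidated clay, so the full stress increment lies on the virgin compression line:
S_c = C_c·H/(1+e₀)·log₁₀(σ'_f/σ'_0) = 0.31×2.5/(1+1.21)×log₁₀(62.129/35.182)
    = 0.35068 × 0.24697 = 0.08661 m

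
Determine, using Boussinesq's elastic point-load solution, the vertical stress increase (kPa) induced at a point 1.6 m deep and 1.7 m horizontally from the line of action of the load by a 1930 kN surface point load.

Δσ_z ≈ 54.4 kPa

Boussinesq vertical stress below a point load on an elastic half-space:
Δσ_z = 3P/(2πz²) · [1 + (r/z)²]^(−5/2)
r/z = 1.7/1.6 = 1.0625; [1+(r/z)²]^(−5/2) = 0.15122.
Δσ_z = 3×1930/(2π×1.6²) × 0.15122 = 359.96 × 0.15122 = 54.43 kPa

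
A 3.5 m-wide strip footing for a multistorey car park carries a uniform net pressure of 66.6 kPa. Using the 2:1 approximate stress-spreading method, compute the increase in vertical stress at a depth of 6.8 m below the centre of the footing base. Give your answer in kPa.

Δσ_z ≈ 22.6 kPa

By the 2:1 method the load spreads at 1 horizontal : 2 vertical, so at depth z the loaded area has grown by z in each plan dimension:
Δσ = qB/(B+z) = 66.6×3.5/(3.5+6.8) = 22.631 kPa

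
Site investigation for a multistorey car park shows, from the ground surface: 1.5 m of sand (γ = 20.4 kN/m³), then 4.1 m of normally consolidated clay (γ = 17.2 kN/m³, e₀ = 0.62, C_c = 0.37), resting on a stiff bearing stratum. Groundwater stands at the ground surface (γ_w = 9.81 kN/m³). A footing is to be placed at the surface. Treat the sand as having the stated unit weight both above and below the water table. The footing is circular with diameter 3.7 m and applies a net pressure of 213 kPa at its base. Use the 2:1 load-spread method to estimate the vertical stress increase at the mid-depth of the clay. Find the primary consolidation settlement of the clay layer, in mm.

S_c ≈ 417 mm

Mid-depth of clay below the ground surface: z = 1.5 + 4.1/2 = 3.55 m.
Total vertical stress at mid-clay: σ_v = 20.4×1.5 + 17.2×2.05 = 65.86 kPa.
Pore pressure: u = 9.81×(3.55 − 0) = 34.825 kPa.
Initial effective stress: σ'_0 = σ_v − u = 65.86 − 34.825 = 31.035 kPa.
Stress increase at mid-clay by the 2:1 spreading method:
Δσ ≈ qD²/(D+z)² = 213×3.7²/(3.7+3.55)² = 55.476 kPa
Final effective stress: σ'_f = σ'_0 + Δσ = 31.035 + 55.476 = 86.511 kPa.
Normally consolidated clay, so the full stress increment lies on the virgin compression line:
S_c = C_c·H/(1+e₀)·log₁₀(σ'_f/σ'_0) = 0.37×4.1/(1+0.62)×log₁₀(86.511/31.035)
    = 0.93642 × 0.44522 = 0.4169 m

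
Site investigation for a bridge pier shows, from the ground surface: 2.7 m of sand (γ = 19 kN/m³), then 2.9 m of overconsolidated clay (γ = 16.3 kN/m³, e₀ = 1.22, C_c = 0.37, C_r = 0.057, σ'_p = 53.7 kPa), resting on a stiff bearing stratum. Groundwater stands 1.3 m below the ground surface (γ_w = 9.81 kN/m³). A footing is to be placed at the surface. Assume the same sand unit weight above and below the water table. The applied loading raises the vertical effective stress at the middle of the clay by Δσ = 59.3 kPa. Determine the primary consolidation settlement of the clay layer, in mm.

S_c ≈ 148 mm

Mid-depth of clay below the ground surface: z = 2.7 + 2.9/2 = 4.15 m.
Total vertical stress at mid-clay: σ_v = 19×2.7 + 16.3×1.45 = 74.935 kPa.
Pore pressure: u = 9.81×(4.15 − 1.3) = 27.959 kPa.
Initial effective stress: σ'_0 = σ_v − u = 74.935 − 27.959 = 46.976 kPa.
Final effective stress: σ'_f = 46.976 + 59.3 = 106.28 kPa.
σ'_f = 106.28 > σ'_p = 53.7 kPa, so the stress path crosses the preconsolidation pressure — recompression up to σ'_p, then virgin compression beyond:
S_c = H/(1+e₀)·[C_r·log₁₀(σ'_p/σ'_0) + C_c·log₁₀(σ'_f/σ'_p)]
    = 2.9/2.22 × [0.057×log₁₀(53.7/46.976) + 0.37×log₁₀(106.28/53.7)]
    = 1.3063 × [0.0033116 + 0.1097] = 0.1476 m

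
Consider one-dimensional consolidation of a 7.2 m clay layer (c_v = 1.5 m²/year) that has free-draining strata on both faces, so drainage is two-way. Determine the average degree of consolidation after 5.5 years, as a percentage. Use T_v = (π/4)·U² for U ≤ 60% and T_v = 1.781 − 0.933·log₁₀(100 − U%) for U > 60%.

Drainage path length: H_d = H/2 = 3.6 m (double drainage).
T_v = c_v·t/H_d² = 1.5×5.5/3.6² = 0.63657.
T_v = 0.63657 corresponds to the U > 60% branch:
U = 1 − 10^((1.781 − T_v)/0.933)/100 = 0.8315

U ≈ 83.1 %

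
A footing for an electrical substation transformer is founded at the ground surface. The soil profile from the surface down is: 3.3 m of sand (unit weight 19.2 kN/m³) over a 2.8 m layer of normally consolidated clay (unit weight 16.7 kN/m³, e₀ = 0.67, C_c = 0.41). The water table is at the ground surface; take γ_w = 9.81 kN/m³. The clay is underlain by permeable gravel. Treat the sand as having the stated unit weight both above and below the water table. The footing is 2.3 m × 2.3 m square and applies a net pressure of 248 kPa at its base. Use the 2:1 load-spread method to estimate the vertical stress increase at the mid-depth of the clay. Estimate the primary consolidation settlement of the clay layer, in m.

Mid-depth of clay below the ground surface: z = 3.3 + 2.8/2 = 4.7 m.
Total vertical stress at mid-clay: σ_v = 19.2×3.3 + 16.7×1.4 = 86.74 kPa.
Pore pressure: u = 9.81×(4.7 − 0) = 46.107 kPa.
Initial effective stress: σ'_0 = σ_v − u = 86.74 − 46.107 = 40.633 kPa.
Stress increase at mid-clay by the 2:1 spreading method:
Δσ = qBL/((B+z)(L+z)) = 248×2.3×2.3/((2.3+4.7)(2.3+4.7)) = 26.774 kPa
Final effective stress: σ'_f = σ'_0 + Δσ = 40.633 + 26.774 = 67.407 kPa.
Normally consolidated clay, so the full stress increment lies on the virgin compression line:
S_c = C_c·H/(1+e₀)·log₁₀(σ'_f/σ'_0) = 0.41×2.8/(1+0.67)×log₁₀(67.407/40.633)
    = 0.68743 × 0.21983 = 0.1511 m

S_c ≈ 0.151 m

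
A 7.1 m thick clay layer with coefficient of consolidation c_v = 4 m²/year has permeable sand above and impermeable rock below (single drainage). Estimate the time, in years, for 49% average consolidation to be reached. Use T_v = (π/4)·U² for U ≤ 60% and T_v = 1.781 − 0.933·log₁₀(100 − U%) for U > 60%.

Drainage path length: H_d = H = 7.1 m (single drainage).
U ≤ 60%: T_v = (π/4)·U² = (π/4)×0.49² = 0.18857.
t = T_v·H_d²/c_v = 0.18857×7.1²/4 = 2.376 years.

t ≈ 2.38 years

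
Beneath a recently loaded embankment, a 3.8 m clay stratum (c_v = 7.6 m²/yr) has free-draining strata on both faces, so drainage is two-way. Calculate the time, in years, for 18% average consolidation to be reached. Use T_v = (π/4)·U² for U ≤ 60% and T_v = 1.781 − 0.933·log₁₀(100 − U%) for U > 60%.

Drainage path length: H_d = H/2 = 1.9 m (double drainage).
U ≤ 60%: T_v = (π/4)·U² = (π/4)×0.18² = 0.025447.
t = T_v·H_d²/c_v = 0.025447×1.9²/7.6 = 0.01209 years.

t ≈ 0.0121 years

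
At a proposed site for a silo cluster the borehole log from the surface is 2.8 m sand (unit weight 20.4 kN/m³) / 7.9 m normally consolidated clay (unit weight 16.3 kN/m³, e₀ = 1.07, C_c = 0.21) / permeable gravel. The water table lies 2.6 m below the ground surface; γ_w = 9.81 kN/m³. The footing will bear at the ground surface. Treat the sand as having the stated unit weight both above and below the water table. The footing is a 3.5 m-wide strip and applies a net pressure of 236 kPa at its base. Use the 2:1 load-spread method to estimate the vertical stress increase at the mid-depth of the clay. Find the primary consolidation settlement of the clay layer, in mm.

S_c ≈ 241 mm

Mid-depth of clay below the ground surface: z = 2.8 + 7.9/2 = 6.75 m.
Total vertical stress at mid-clay: σ_v = 20.4×2.8 + 16.3×3.95 = 121.5 kPa.
Pore pressure: u = 9.81×(6.75 − 2.6) = 40.712 kPa.
Initial effective stress: σ'_0 = σ_v − u = 121.5 − 40.712 = 80.788 kPa.
Stress increase at mid-clay by the 2:1 spreading method:
Δσ = qB/(B+z) = 236×3.5/(3.5+6.75) = 80.585 kPa
Final effective stress: σ'_f = σ'_0 + Δσ = 80.788 + 80.585 = 161.37 kPa.
Normally consolidated clay, so the full stress increment lies on the virgin compression line:
S_c = C_c·H/(1+e₀)·log₁₀(σ'_f/σ'_0) = 0.21×7.9/(1+1.07)×log₁₀(161.37/80.788)
    = 0.80145 × 0.30048 = 0.2408 m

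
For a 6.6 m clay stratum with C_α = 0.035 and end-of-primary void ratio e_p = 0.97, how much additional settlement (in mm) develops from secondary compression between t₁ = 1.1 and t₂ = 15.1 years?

Secondary compression: S_s = C_α·H/(1+e_p)·log₁₀(t₂/t₁)
S_s = 0.035×6.6/(1+0.97)×log₁₀(15.1/1.1)
    = 0.1173 × 1.138 = 0.1334 m

S_s ≈ 133 mm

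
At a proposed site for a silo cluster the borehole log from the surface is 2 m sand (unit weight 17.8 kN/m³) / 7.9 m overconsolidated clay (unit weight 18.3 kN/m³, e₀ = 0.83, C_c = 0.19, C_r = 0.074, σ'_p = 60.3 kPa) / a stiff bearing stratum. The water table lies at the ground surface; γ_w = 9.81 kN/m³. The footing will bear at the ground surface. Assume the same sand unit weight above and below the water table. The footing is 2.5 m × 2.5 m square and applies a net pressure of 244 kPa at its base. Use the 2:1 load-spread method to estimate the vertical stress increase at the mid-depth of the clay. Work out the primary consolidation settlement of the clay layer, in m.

S_c ≈ 0.0849 m

Mid-depth of clay below the ground surface: z = 2 + 7.9/2 = 5.95 m.
Total vertical stress at mid-clay: σ_v = 17.8×2 + 18.3×3.95 = 107.89 kPa.
Pore pressure: u = 9.81×(5.95 − 0) = 58.37 kPa.
Initial effective stress: σ'_0 = σ_v − u = 107.89 − 58.37 = 49.52 kPa.
Stress increase at mid-clay by the 2:1 spreading method:
Δσ = qBL/((B+z)(L+z)) = 244×2.5×2.5/((2.5+5.95)(2.5+5.95)) = 21.358 kPa
Final effective stress: σ'_f = 49.52 + 21.358 = 70.878 kPa.
σ'_f = 70.878 > σ'_p = 60.3 kPa, so the stress path crosses the preconsolidation pressure — recompression up to σ'_p, then virgin compression beyond:
S_c = H/(1+e₀)·[C_r·log₁₀(σ'_p/σ'_0) + C_c·log₁₀(σ'_f/σ'_p)]
    = 7.9/1.83 × [0.074×log₁₀(60.3/49.52) + 0.19×log₁₀(70.878/60.3)]
    = 4.3169 × [0.0063297 + 0.013337] = 0.0849 m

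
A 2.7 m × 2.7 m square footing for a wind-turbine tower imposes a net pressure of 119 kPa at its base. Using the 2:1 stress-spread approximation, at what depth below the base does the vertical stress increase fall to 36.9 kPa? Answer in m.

2:1 spreading — at depth z the loaded area has grown by z in each plan dimension:
qB²/(B+z)² = Δσ_z ⇒ z = B(√(q/Δσ_z) − 1) = 2.7×(√(119/36.9) − 1) = 2.149 m

z ≈ 2.15 m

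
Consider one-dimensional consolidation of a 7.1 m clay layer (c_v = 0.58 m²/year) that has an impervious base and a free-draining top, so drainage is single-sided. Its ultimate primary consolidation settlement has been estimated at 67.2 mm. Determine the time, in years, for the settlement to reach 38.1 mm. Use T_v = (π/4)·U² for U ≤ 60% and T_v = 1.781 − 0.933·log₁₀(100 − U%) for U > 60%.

Drainage path length: H_d = H = 7.1 m (single drainage).
U = S(t)/S_ult = 38.1/67.2 = 0.567.
U ≤ 60%: T_v = (π/4)·U² = (π/4)×0.56696² = 0.25247.
t = T_v·H_d²/c_v = 0.25247×7.1²/0.58 = 21.94 years.

t ≈ 21.9 years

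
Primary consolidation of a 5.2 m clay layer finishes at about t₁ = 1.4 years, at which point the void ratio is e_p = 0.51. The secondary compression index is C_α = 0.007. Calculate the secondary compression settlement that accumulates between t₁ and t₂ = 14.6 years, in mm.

S_s ≈ 24.5 mm

Secondary compression: S_s = C_α·H/(1+e_p)·log₁₀(t₂/t₁)
S_s = 0.007×5.2/(1+0.51)×log₁₀(14.6/1.4)
    = 0.02411 × 1.018 = 0.02455 m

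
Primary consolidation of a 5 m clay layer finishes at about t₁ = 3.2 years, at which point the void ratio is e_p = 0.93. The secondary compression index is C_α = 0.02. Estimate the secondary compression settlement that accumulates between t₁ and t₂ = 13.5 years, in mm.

S_s ≈ 32.4 mm

Secondary compression: S_s = C_α·H/(1+e_p)·log₁₀(t₂/t₁)
S_s = 0.02×5/(1+0.93)×log₁₀(13.5/3.2)
    = 0.05181 × 0.6252 = 0.03239 m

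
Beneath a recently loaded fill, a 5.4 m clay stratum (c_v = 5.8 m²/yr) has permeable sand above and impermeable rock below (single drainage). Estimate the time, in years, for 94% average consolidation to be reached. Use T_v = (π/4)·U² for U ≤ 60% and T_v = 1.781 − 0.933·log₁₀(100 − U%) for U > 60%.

Drainage path length: H_d = H = 5.4 m (single drainage).
U > 60%: T_v = 1.781 − 0.933·log₁₀(100 − 94) = 1.055.
t = T_v·H_d²/c_v = 1.055×5.4²/5.8 = 5.304 years.

t ≈ 5.3 years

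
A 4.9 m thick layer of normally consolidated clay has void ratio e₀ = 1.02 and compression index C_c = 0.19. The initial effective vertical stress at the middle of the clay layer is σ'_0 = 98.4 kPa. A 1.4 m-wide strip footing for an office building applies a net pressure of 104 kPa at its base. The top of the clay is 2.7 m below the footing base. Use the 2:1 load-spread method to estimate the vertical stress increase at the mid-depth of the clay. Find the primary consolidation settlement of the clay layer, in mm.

S_c ≈ 40.8 mm

Mid-depth of clay below the footing base: z = 2.7 + 4.9/2 = 5.15 m.
Stress increase at mid-clay by the 2:1 spreading method:
Δσ = qB/(B+z) = 104×1.4/(1.4+5.15) = 22.229 kPa
Final effective stress: σ'_f = σ'_0 + Δσ = 98.4 + 22.229 = 120.63 kPa.
Normally consolidated clay, so the full stress increment lies on the virgin compression line:
S_c = C_c·H/(1+e₀)·log₁₀(σ'_f/σ'_0) = 0.19×4.9/(1+1.02)×log₁₀(120.63/98.4)
    = 0.46089 × 0.08846 = 0.04077 m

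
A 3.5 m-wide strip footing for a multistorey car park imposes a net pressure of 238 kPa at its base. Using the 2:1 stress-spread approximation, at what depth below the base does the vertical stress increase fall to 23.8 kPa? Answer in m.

2:1 spreading — at depth z the loaded area has grown by z in each plan dimension:
qB/(B+z) = Δσ_z ⇒ z = qB/Δσ_z − B = 238×3.5/23.8 − 3.5 = 31.5 m

z ≈ 31.5 m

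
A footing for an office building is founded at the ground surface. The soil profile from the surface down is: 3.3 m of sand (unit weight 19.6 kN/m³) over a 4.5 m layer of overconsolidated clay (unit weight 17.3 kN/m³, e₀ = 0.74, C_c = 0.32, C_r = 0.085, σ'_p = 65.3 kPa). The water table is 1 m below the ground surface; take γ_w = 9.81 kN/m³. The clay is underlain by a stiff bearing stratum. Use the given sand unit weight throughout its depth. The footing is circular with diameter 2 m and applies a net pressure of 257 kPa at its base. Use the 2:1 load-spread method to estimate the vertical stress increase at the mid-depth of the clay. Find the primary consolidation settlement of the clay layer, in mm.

S_c ≈ 69 mm

Mid-depth of clay below the ground surface: z = 3.3 + 4.5/2 = 5.55 m.
Total vertical stress at mid-clay: σ_v = 19.6×3.3 + 17.3×2.25 = 103.61 kPa.
Pore pressure: u = 9.81×(5.55 − 1) = 44.636 kPa.
Initial effective stress: σ'_0 = σ_v − u = 103.61 − 44.636 = 58.974 kPa.
Stress increase at mid-clay by the 2:1 spreading method:
Δσ ≈ qD²/(D+z)² = 257×2²/(2+5.55)² = 18.034 kPa
Final effective stress: σ'_f = 58.974 + 18.034 = 77.008 kPa.
σ'_f = 77.008 > σ'_p = 65.3 kPa, so the stress path crosses the preconsolidation pressure — recompression up to σ'_p, then virgin compression beyond:
S_c = H/(1+e₀)·[C_r·log₁₀(σ'_p/σ'_0) + C_c·log₁₀(σ'_f/σ'_p)]
    = 4.5/1.74 × [0.085×log₁₀(65.3/58.974) + 0.32×log₁₀(77.008/65.3)]
    = 2.5862 × [0.0037615 + 0.022919] = 0.069 m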